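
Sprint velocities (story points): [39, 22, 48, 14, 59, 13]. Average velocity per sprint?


Formula: Avg velocity = Total points / Number of sprints
Points: [39, 22, 48, 14, 59, 13]
Sum = 39 + 22 + 48 + 14 + 59 + 13 = 195
Avg velocity = 195 / 6 = 32.5 points/sprint

32.5 points/sprint


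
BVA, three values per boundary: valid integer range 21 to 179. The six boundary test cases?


Range: [21, 179]
Boundaries: just below min, min, min+1, max-1, max, just above max
Values: [20, 21, 22, 178, 179, 180]

[20, 21, 22, 178, 179, 180]


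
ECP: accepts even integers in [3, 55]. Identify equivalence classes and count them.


Constraint: even integers in [3, 55]
Class 1: x < 3 — out-of-range invalid
Class 2: x in [3,55] but odd — wrong type invalid
Class 3: x in [3,55] and even — valid
Class 4: x > 55 — out-of-range invalid
Total equivalence classes: 4

4 equivalence classes


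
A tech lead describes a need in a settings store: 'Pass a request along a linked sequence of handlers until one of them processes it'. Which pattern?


This matches the Chain of Responsibility pattern

Chain of Responsibility


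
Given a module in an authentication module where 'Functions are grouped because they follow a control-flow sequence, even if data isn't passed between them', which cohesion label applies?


Reasoning: Grouped by order of execution within a routine, not by data flow
Type: Procedural cohesion

Procedural cohesion


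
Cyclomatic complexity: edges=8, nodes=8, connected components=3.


Formula: V(G) = E - N + 2P
V(G) = 8 - 8 + 2*3
V(G) = 0 + 6
V(G) = 6

6


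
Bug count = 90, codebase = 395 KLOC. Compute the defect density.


Defect density = defects / KLOC
Defect density = 90 / 395
Defect density = 0.228 defects/KLOC

0.228 defects/KLOC


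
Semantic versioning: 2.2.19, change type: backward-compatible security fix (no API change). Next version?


Current: 2.2.19
Change category: 'backward-compatible security fix (no API change)' → patch bump
SemVer rule: patch bump → increment PATCH (MAJOR and MINOR unchanged)
New: 2.2.20

2.2.20


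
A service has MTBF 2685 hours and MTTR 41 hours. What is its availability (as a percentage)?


Availability = MTBF / (MTBF + MTTR)
Availability = 2685 / (2685 + 41)
Availability = 2685 / 2726
Availability = 98.496%

98.496%


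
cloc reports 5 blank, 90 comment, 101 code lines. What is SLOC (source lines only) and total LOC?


Total LOC = blank + comment + code
Total LOC = 5 + 90 + 101 = 196
SLOC (source only) = code = 101

Total LOC: 196, SLOC: 101


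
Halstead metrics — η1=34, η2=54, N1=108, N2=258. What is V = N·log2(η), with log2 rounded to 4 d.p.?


Formula: V = N * log2(η), where N = N1 + N2 and η = η1 + η2
η = 34 + 54 = 88
N = 108 + 258 = 366
log2(88) ≈ 6.4594
V = 366 * 6.4594 = 2364.14

2364.14


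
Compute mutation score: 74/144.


Mutation score = killed / total * 100
Mutation score = 74 / 144 * 100
Mutation score = 51.39%

51.39%


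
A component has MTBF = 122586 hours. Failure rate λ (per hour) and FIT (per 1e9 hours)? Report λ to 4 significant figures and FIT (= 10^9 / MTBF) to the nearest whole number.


Formula: λ = 1 / MTBF; FIT = λ × 1e9 = 1e9 / MTBF
λ = 1 / 122586 ≈ 8.158e-06 failures/hour
FIT = 1e9 / 122586 ≈ 8158 failures per 1e9 hours (nearest whole number)

λ = 8.158e-06 /h, FIT = 8158


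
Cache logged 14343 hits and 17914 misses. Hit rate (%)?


Formula: hit rate = hits / (hits + misses) * 100
hit rate = 14343 / (14343 + 17914) * 100
hit rate = 14343 / 32257 * 100
hit rate = 44.46%

44.46%


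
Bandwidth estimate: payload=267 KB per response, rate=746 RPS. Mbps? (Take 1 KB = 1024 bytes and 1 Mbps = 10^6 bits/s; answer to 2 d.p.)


Formula: Mbps = payload_bytes * RPS * 8 / 1e6
Payload per request = 267 KB = 267 * 1024 = 273408 bytes
Total bytes/sec = 273408 * 746 = 203962368
Total bits/sec = 203962368 * 8 = 1631698944
Mbps = 1631698944 / 1e6 = 1631.7

1631.7 Mbps


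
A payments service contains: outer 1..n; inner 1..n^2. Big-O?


Reasoning: n times n^2
Complexity: O(n^3)

O(n^3)


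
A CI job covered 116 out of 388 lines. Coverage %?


Coverage = covered / total * 100
Coverage = 116 / 388 * 100
Coverage = 29.9%

29.9%


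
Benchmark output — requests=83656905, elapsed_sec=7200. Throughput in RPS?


Formula: throughput = requests / seconds
throughput = 83656905 / 7200
throughput = 11619.01 requests/second

11619.01 requests/second


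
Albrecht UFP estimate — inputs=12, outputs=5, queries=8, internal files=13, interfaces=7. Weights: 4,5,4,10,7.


UFP = EI*4 + EO*5 + EQ*4 + ILF*10 + EIF*7
UFP = 12*4 + 5*5 + 8*4 + 13*10 + 7*7
UFP = 48 + 25 + 32 + 130 + 49
UFP = 284

284


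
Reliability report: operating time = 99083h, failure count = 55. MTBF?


Formula: MTBF = Total operating time / Number of failures
MTBF = 99083 / 55
MTBF = 1801.51 hours

1801.51 hours


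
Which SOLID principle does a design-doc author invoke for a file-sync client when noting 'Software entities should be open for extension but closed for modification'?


This describes the Open/Closed Principle (OCP)

Open/Closed Principle (OCP)


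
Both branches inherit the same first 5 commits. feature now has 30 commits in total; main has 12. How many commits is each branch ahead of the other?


Common ancestor: commit #5
feature commits after divergence: 30 - 5 = 25
main commits after divergence: 12 - 5 = 7
feature is 25 commits ahead of main
main is 7 commits ahead of feature

feature ahead: 25, main ahead: 7


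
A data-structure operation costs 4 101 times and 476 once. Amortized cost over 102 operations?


Formula: Amortized cost = Total cost / Operations
Total cost = (101 * 4) + (1 * 476)
Total cost = 404 + 476 = 880
Amortized = 880 / 102 = 8.6275

8.6275


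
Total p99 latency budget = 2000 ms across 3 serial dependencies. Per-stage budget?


Formula: per_stage = total_budget / stages
per_stage = 2000 / 3
per_stage = 666.67 ms

666.67 ms


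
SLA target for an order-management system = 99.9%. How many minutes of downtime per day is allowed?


Formula: allowed downtime = period * (100 - SLA) / 100
Period (day) = 1440 minutes
Unavailability fraction = (100 - 99.9) / 100
Allowed downtime = 1440 * (100 - 99.9) / 100
Allowed downtime = 1.44 minutes

1.44 minutes


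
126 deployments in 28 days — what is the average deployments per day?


Formula: deployments per day = releases / days
= 126 / 28
= 4.5 deploys/day
(equivalently, 31.5 deploys/week)

4.5 deploys/day


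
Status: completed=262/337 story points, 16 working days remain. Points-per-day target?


Formula: Required rate = Remaining points / Days left
Remaining = 337 - 262 = 75 points
Required rate = 75 / 16 = 4.69 points/day

4.69 points/day


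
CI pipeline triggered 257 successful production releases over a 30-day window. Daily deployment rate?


Formula: deployments per day = releases / days
= 257 / 30
= 8.567 deploys/day
(equivalently, 59.97 deploys/week)

8.567 deploys/day


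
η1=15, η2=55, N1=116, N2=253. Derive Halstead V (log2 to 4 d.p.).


Formula: V = N * log2(η), where N = N1 + N2 and η = η1 + η2
η = 15 + 55 = 70
N = 116 + 253 = 369
log2(70) ≈ 6.1293
V = 369 * 6.1293 = 2261.71

2261.71


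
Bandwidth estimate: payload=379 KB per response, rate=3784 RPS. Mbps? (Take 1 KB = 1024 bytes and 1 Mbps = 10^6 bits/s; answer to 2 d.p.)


Formula: Mbps = payload_bytes * RPS * 8 / 1e6
Payload per request = 379 KB = 379 * 1024 = 388096 bytes
Total bytes/sec = 388096 * 3784 = 1468555264
Total bits/sec = 1468555264 * 8 = 11748442112
Mbps = 11748442112 / 1e6 = 11748.44

11748.44 Mbps


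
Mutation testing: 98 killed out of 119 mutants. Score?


Mutation score = killed / total * 100
Mutation score = 98 / 119 * 100
Mutation score = 82.35%

82.35%


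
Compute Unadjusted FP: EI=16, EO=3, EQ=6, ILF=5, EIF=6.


UFP = EI*4 + EO*5 + EQ*4 + ILF*10 + EIF*7
UFP = 16*4 + 3*5 + 6*4 + 5*10 + 6*7
UFP = 64 + 15 + 24 + 50 + 42
UFP = 195

195


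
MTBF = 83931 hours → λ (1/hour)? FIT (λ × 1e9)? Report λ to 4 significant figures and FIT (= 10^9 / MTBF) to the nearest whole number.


Formula: λ = 1 / MTBF; FIT = λ × 1e9 = 1e9 / MTBF
λ = 1 / 83931 ≈ 1.191e-05 failures/hour
FIT = 1e9 / 83931 ≈ 11915 failures per 1e9 hours (nearest whole number)

λ = 1.191e-05 /h, FIT = 11915


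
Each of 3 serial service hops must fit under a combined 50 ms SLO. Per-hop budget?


Formula: per_stage = total_budget / stages
per_stage = 50 / 3
per_stage = 16.67 ms

16.67 ms


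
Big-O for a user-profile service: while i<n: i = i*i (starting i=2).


Reasoning: squaring drives double-exponential growth; iterations ~ log log n
Complexity: O(log log n)

O(log log n)


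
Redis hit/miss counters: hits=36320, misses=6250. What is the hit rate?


Formula: hit rate = hits / (hits + misses) * 100
hit rate = 36320 / (36320 + 6250) * 100
hit rate = 36320 / 42570 * 100
hit rate = 85.32%

85.32%


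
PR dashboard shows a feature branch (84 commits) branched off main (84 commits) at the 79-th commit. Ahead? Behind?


Common ancestor: commit #79
feature commits after divergence: 84 - 79 = 5
main commits after divergence: 84 - 79 = 5
feature is 5 commits ahead of main
main is 5 commits ahead of feature

feature ahead: 5, main ahead: 5


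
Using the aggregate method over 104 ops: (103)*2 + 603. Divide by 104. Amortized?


Formula: Amortized cost = Total cost / Operations
Total cost = (103 * 2) + (1 * 603)
Total cost = 206 + 603 = 809
Amortized = 809 / 104 = 7.7788

7.7788


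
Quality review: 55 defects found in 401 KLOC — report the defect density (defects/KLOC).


Defect density = defects / KLOC
Defect density = 55 / 401
Defect density = 0.137 defects/KLOC

0.137 defects/KLOC


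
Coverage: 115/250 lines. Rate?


Coverage = covered / total * 100
Coverage = 115 / 250 * 100
Coverage = 46.0%

46.0%


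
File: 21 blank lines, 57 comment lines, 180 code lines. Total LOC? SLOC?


Total LOC = blank + comment + code
Total LOC = 21 + 57 + 180 = 258
SLOC (source only) = code = 180

Total LOC: 258, SLOC: 180


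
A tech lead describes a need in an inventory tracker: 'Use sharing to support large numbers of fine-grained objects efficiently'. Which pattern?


This matches the Flyweight pattern

Flyweight


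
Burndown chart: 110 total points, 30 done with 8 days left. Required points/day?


Formula: Required rate = Remaining points / Days left
Remaining = 110 - 30 = 80 points
Required rate = 80 / 8 = 10.0 points/day

10.0 points/day


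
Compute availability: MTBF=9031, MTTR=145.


Availability = MTBF / (MTBF + MTTR)
Availability = 9031 / (9031 + 145)
Availability = 9031 / 9176
Availability = 98.4198%

98.4198%


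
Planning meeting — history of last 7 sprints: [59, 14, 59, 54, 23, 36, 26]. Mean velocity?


Formula: Avg velocity = Total points / Number of sprints
Points: [59, 14, 59, 54, 23, 36, 26]
Sum = 59 + 14 + 59 + 54 + 23 + 36 + 26 = 271
Avg velocity = 271 / 7 = 38.71 points/sprint

38.71 points/sprint


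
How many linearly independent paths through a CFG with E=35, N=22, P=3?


Formula: V(G) = E - N + 2P
V(G) = 35 - 22 + 2*3
V(G) = 13 + 6
V(G) = 19

19


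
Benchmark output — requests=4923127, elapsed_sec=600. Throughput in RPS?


Formula: throughput = requests / seconds
throughput = 4923127 / 600
throughput = 8205.21 requests/second

8205.21 requests/second


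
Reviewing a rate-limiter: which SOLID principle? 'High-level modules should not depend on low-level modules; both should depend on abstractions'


This describes the Dependency Inversion Principle (DIP)

Dependency Inversion Principle (DIP)


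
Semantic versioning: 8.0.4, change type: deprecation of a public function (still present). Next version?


Current: 8.0.4
Change category: 'deprecation of a public function (still present)' → minor bump
SemVer rule: minor bump → increment MINOR, reset PATCH to 0 (MAJOR unchanged)
New: 8.1.0

8.1.0


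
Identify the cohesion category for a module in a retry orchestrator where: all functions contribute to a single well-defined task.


Reasoning: Best: single purpose
Type: Functional cohesion

Functional cohesion


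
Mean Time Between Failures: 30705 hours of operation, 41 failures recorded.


Formula: MTBF = Total operating time / Number of failures
MTBF = 30705 / 41
MTBF = 748.9 hours

748.9 hours


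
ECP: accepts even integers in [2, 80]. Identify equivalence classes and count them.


Constraint: even integers in [2, 80]
Class 1: x < 2 — out-of-range invalid
Class 2: x in [2,80] but odd — wrong type invalid
Class 3: x in [2,80] and even — valid
Class 4: x > 80 — out-of-range invalid
Total equivalence classes: 4

4 equivalence classes


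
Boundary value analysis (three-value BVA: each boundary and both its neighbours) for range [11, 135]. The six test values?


Range: [11, 135]
Boundaries: just below min, min, min+1, max-1, max, just above max
Values: [10, 11, 12, 134, 135, 136]

[10, 11, 12, 134, 135, 136]


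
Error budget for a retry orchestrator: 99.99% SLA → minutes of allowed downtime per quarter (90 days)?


Formula: allowed downtime = period * (100 - SLA) / 100
Period (quarter (90 days)) = 129600 minutes
Unavailability fraction = (100 - 99.99) / 100
Allowed downtime = 129600 * (100 - 99.99) / 100
Allowed downtime = 12.96 minutes

12.96 minutes


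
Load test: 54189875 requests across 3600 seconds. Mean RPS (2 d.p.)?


Formula: throughput = requests / seconds
throughput = 54189875 / 3600
throughput = 15052.74 requests/second

15052.74 requests/second


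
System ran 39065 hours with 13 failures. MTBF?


Formula: MTBF = Total operating time / Number of failures
MTBF = 39065 / 13
MTBF = 3005.0 hours

3005.0 hours


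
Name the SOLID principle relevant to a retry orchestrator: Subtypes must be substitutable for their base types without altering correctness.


This describes the Liskov Substitution Principle (LSP)

Liskov Substitution Principle (LSP)


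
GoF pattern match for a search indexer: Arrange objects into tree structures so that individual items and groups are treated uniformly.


This matches the Composite pattern

Composite


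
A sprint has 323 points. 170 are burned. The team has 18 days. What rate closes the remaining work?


Formula: Required rate = Remaining points / Days left
Remaining = 323 - 170 = 153 points
Required rate = 153 / 18 = 8.5 points/day

8.5 points/day


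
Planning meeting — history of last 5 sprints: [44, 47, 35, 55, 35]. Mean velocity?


Formula: Avg velocity = Total points / Number of sprints
Points: [44, 47, 35, 55, 35]
Sum = 44 + 47 + 35 + 55 + 35 = 216
Avg velocity = 216 / 5 = 43.2 points/sprint

43.2 points/sprint


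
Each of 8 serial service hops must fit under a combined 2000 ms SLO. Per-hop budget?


Formula: per_stage = total_budget / stages
per_stage = 2000 / 8
per_stage = 250.0 ms

250.0 ms


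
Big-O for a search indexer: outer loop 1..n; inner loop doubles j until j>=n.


Reasoning: linear outer times logarithmic inner
Complexity: O(n log n)

O(n log n)


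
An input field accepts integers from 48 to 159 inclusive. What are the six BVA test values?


Range: [48, 159]
Boundaries: just below min, min, min+1, max-1, max, just above max
Values: [47, 48, 49, 158, 159, 160]

[47, 48, 49, 158, 159, 160]


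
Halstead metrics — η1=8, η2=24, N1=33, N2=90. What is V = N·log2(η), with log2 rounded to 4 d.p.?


Formula: V = N * log2(η), where N = N1 + N2 and η = η1 + η2
η = 8 + 24 = 32
N = 33 + 90 = 123
log2(32) ≈ 5.0000
V = 123 * 5.0000 = 615.00

615.00


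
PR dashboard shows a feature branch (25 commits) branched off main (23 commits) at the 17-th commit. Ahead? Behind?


Common ancestor: commit #17
feature commits after divergence: 25 - 17 = 8
main commits after divergence: 23 - 17 = 6
feature is 8 commits ahead of main
main is 6 commits ahead of feature

feature ahead: 8, main ahead: 6


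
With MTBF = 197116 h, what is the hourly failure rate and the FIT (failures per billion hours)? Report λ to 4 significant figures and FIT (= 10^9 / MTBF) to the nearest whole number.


Formula: λ = 1 / MTBF; FIT = λ × 1e9 = 1e9 / MTBF
λ = 1 / 197116 ≈ 5.073e-06 failures/hour
FIT = 1e9 / 197116 ≈ 5073 failures per 1e9 hours (nearest whole number)

λ = 5.073e-06 /h, FIT = 5073


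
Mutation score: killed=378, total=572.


Mutation score = killed / total * 100
Mutation score = 378 / 572 * 100
Mutation score = 66.08%

66.08%


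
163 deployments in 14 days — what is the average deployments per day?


Formula: deployments per day = releases / days
= 163 / 14
= 11.643 deploys/day
(equivalently, 81.5 deploys/week)

11.643 deploys/day


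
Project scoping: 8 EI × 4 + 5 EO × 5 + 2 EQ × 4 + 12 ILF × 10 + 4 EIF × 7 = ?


UFP = EI*4 + EO*5 + EQ*4 + ILF*10 + EIF*7
UFP = 8*4 + 5*5 + 2*4 + 12*10 + 4*7
UFP = 32 + 25 + 8 + 120 + 28
UFP = 213

213


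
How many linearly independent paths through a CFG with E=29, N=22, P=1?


Formula: V(G) = E - N + 2P
V(G) = 29 - 22 + 2*1
V(G) = 7 + 2
V(G) = 9

9


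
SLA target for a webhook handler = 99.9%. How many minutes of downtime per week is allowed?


Formula: allowed downtime = period * (100 - SLA) / 100
Period (week) = 10080 minutes
Unavailability fraction = (100 - 99.9) / 100
Allowed downtime = 10080 * (100 - 99.9) / 100
Allowed downtime = 10.08 minutes

10.08 minutes


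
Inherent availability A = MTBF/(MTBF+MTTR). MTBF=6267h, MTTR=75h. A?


Availability = MTBF / (MTBF + MTTR)
Availability = 6267 / (6267 + 75)
Availability = 6267 / 6342
Availability = 98.8174%

98.8174%


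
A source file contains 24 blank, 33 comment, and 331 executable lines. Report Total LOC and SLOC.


Total LOC = blank + comment + code
Total LOC = 24 + 33 + 331 = 388
SLOC (source only) = code = 331

Total LOC: 388, SLOC: 331


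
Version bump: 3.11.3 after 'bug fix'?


Current: 3.11.3
Change category: 'bug fix' → patch bump
SemVer rule: patch bump → increment PATCH (MAJOR and MINOR unchanged)
New: 3.11.4

3.11.4


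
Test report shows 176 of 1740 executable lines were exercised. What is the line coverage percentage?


Coverage = covered / total * 100
Coverage = 176 / 1740 * 100
Coverage = 10.11%

10.11%


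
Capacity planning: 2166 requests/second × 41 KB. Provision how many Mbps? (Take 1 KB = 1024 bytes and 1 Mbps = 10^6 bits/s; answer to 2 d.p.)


Formula: Mbps = payload_bytes * RPS * 8 / 1e6
Payload per request = 41 KB = 41 * 1024 = 41984 bytes
Total bytes/sec = 41984 * 2166 = 90937344
Total bits/sec = 90937344 * 8 = 727498752
Mbps = 727498752 / 1e6 = 727.5

727.5 Mbps


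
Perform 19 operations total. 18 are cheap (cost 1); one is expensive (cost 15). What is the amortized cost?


Formula: Amortized cost = Total cost / Operations
Total cost = (18 * 1) + (1 * 15)
Total cost = 18 + 15 = 33
Amortized = 33 / 19 = 1.7368

1.7368


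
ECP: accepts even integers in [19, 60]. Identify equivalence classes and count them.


Constraint: even integers in [19, 60]
Class 1: x < 19 — out-of-range invalid
Class 2: x in [19,60] but odd — wrong type invalid
Class 3: x in [19,60] and even — valid
Class 4: x > 60 — out-of-range invalid
Total equivalence classes: 4

4 equivalence classes


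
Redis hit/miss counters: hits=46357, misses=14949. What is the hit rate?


Formula: hit rate = hits / (hits + misses) * 100
hit rate = 46357 / (46357 + 14949) * 100
hit rate = 46357 / 61306 * 100
hit rate = 75.62%

75.62%


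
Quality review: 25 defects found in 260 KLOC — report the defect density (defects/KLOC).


Defect density = defects / KLOC
Defect density = 25 / 260
Defect density = 0.096 defects/KLOC

0.096 defects/KLOC


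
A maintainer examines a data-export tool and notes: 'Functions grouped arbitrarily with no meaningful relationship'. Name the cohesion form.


Reasoning: Worst: random grouping
Type: Coincidental cohesion

Coincidental cohesion


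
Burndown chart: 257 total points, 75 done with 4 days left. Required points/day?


Formula: Required rate = Remaining points / Days left
Remaining = 257 - 75 = 182 points
Required rate = 182 / 4 = 45.5 points/day

45.5 points/day


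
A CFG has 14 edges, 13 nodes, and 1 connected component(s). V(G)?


Formula: V(G) = E - N + 2P
V(G) = 14 - 13 + 2*1
V(G) = 1 + 2
V(G) = 3

3


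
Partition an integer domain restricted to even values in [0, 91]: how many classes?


Constraint: even integers in [0, 91]
Class 1: x < 0 — out-of-range invalid
Class 2: x in [0,91] but odd — wrong type invalid
Class 3: x in [0,91] and even — valid
Class 4: x > 91 — out-of-range invalid
Total equivalence classes: 4

4 equivalence classes


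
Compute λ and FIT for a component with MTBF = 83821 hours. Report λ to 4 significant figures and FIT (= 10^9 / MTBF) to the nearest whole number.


Formula: λ = 1 / MTBF; FIT = λ × 1e9 = 1e9 / MTBF
λ = 1 / 83821 ≈ 1.193e-05 failures/hour
FIT = 1e9 / 83821 ≈ 11930 failures per 1e9 hours (nearest whole number)

λ = 1.193e-05 /h, FIT = 11930


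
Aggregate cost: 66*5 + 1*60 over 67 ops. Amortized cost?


Formula: Amortized cost = Total cost / Operations
Total cost = (66 * 5) + (1 * 60)
Total cost = 330 + 60 = 390
Amortized = 390 / 67 = 5.8209

5.8209


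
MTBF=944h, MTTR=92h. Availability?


Availability = MTBF / (MTBF + MTTR)
Availability = 944 / (944 + 92)
Availability = 944 / 1036
Availability = 91.1197%

91.1197%


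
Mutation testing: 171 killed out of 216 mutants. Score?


Mutation score = killed / total * 100
Mutation score = 171 / 216 * 100
Mutation score = 79.17%

79.17%


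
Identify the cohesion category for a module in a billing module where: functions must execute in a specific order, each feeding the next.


Reasoning: Output of one is input to next
Type: Sequential cohesion

Sequential cohesion


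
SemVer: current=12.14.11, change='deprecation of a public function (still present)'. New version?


Current: 12.14.11
Change category: 'deprecation of a public function (still present)' → minor bump
SemVer rule: minor bump → increment MINOR, reset PATCH to 0 (MAJOR unchanged)
New: 12.15.0

12.15.0


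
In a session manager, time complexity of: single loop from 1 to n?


Reasoning: one pass through n items
Complexity: O(n)

O(n)


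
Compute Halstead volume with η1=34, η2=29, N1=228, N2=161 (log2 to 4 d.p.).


Formula: V = N * log2(η), where N = N1 + N2 and η = η1 + η2
η = 34 + 29 = 63
N = 228 + 161 = 389
log2(63) ≈ 5.9773
V = 389 * 5.9773 = 2325.17

2325.17


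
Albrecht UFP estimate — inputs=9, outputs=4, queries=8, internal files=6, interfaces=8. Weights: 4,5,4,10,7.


UFP = EI*4 + EO*5 + EQ*4 + ILF*10 + EIF*7
UFP = 9*4 + 4*5 + 8*4 + 6*10 + 8*7
UFP = 36 + 20 + 32 + 60 + 56
UFP = 204

204


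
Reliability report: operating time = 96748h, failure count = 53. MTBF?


Formula: MTBF = Total operating time / Number of failures
MTBF = 96748 / 53
MTBF = 1825.43 hours

1825.43 hours


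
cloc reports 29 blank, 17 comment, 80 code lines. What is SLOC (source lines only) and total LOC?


Total LOC = blank + comment + code
Total LOC = 29 + 17 + 80 = 126
SLOC (source only) = code = 80

Total LOC: 126, SLOC: 80


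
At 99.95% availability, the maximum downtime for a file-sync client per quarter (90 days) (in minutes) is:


Formula: allowed downtime = period * (100 - SLA) / 100
Period (quarter (90 days)) = 129600 minutes
Unavailability fraction = (100 - 99.95) / 100
Allowed downtime = 129600 * (100 - 99.95) / 100
Allowed downtime = 64.8 minutes

64.8 minutes


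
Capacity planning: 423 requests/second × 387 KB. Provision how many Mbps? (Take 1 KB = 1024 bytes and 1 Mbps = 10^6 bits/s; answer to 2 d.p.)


Formula: Mbps = payload_bytes * RPS * 8 / 1e6
Payload per request = 387 KB = 387 * 1024 = 396288 bytes
Total bytes/sec = 396288 * 423 = 167629824
Total bits/sec = 167629824 * 8 = 1341038592
Mbps = 1341038592 / 1e6 = 1341.04

1341.04 Mbps


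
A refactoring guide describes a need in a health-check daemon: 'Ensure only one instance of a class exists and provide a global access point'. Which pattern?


This matches the Singleton pattern

Singleton


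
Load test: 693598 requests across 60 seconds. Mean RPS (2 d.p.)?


Formula: throughput = requests / seconds
throughput = 693598 / 60
throughput = 11559.97 requests/second

11559.97 requests/second


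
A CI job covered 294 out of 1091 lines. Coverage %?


Coverage = covered / total * 100
Coverage = 294 / 1091 * 100
Coverage = 26.95%

26.95%


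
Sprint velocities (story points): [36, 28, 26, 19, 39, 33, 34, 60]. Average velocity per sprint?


Formula: Avg velocity = Total points / Number of sprints
Points: [36, 28, 26, 19, 39, 33, 34, 60]
Sum = 36 + 28 + 26 + 19 + 39 + 33 + 34 + 60 = 275
Avg velocity = 275 / 8 = 34.38 points/sprint

34.38 points/sprint


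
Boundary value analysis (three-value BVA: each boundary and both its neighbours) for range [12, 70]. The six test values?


Range: [12, 70]
Boundaries: just below min, min, min+1, max-1, max, just above max
Values: [11, 12, 13, 69, 70, 71]

[11, 12, 13, 69, 70, 71]


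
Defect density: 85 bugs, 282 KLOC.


Defect density = defects / KLOC
Defect density = 85 / 282
Defect density = 0.301 defects/KLOC

0.301 defects/KLOC


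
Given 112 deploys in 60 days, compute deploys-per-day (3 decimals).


Formula: deployments per day = releases / days
= 112 / 60
= 1.867 deploys/day
(equivalently, 13.07 deploys/week)

1.867 deploys/day


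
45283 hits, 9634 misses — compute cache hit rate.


Formula: hit rate = hits / (hits + misses) * 100
hit rate = 45283 / (45283 + 9634) * 100
hit rate = 45283 / 54917 * 100
hit rate = 82.46%

82.46%


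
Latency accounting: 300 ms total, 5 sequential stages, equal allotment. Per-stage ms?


Formula: per_stage = total_budget / stages
per_stage = 300 / 5
per_stage = 60.0 ms

60.0 ms


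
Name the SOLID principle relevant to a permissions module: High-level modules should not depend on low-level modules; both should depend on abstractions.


This describes the Dependency Inversion Principle (DIP)

Dependency Inversion Principle (DIP)


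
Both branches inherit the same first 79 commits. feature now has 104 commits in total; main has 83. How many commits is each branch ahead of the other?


Common ancestor: commit #79
feature commits after divergence: 104 - 79 = 25
main commits after divergence: 83 - 79 = 4
feature is 25 commits ahead of main
main is 4 commits ahead of feature

feature ahead: 25, main ahead: 4


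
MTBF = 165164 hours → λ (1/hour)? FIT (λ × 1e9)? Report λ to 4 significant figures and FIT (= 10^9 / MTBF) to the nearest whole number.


Formula: λ = 1 / MTBF; FIT = λ × 1e9 = 1e9 / MTBF
λ = 1 / 165164 ≈ 6.055e-06 failures/hour
FIT = 1e9 / 165164 ≈ 6055 failures per 1e9 hours (nearest whole number)

λ = 6.055e-06 /h, FIT = 6055


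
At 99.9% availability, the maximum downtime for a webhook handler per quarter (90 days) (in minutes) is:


Formula: allowed downtime = period * (100 - SLA) / 100
Period (quarter (90 days)) = 129600 minutes
Unavailability fraction = (100 - 99.9) / 100
Allowed downtime = 129600 * (100 - 99.9) / 100
Allowed downtime = 129.6 minutes

129.6 minutes


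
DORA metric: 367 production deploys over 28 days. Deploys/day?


Formula: deployments per day = releases / days
= 367 / 28
= 13.107 deploys/day
(equivalently, 91.75 deploys/week)

13.107 deploys/day


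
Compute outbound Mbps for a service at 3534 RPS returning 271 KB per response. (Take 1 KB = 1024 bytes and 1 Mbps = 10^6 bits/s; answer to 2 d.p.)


Formula: Mbps = payload_bytes * RPS * 8 / 1e6
Payload per request = 271 KB = 271 * 1024 = 277504 bytes
Total bytes/sec = 277504 * 3534 = 980699136
Total bits/sec = 980699136 * 8 = 7845593088
Mbps = 7845593088 / 1e6 = 7845.59

7845.59 Mbps


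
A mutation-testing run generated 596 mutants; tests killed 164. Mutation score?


Mutation score = killed / total * 100
Mutation score = 164 / 596 * 100
Mutation score = 27.52%

27.52%


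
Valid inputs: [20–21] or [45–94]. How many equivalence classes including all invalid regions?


Valid ranges: [20,21] and [45,94]
Class 1: x < 20 — invalid
Class 2: 20 ≤ x ≤ 21 — valid
Class 3: 21 < x < 45 — invalid (gap between ranges)
Class 4: 45 ≤ x ≤ 94 — valid
Class 5: x > 94 — invalid
Total equivalence classes: 5

5 equivalence classes


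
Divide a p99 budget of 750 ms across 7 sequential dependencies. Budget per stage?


Formula: per_stage = total_budget / stages
per_stage = 750 / 7
per_stage = 107.14 ms

107.14 ms


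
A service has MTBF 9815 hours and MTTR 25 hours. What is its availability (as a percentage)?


Availability = MTBF / (MTBF + MTTR)
Availability = 9815 / (9815 + 25)
Availability = 9815 / 9840
Availability = 99.7459%

99.7459%


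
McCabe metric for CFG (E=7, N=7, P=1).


Formula: V(G) = E - N + 2P
V(G) = 7 - 7 + 2*1
V(G) = 0 + 2
V(G) = 2

2


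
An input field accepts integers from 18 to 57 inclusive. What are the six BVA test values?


Range: [18, 57]
Boundaries: just below min, min, min+1, max-1, max, just above max
Values: [17, 18, 19, 56, 57, 58]

[17, 18, 19, 56, 57, 58]


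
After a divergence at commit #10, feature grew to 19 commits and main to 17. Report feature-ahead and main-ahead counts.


Common ancestor: commit #10
feature commits after divergence: 19 - 10 = 9
main commits after divergence: 17 - 10 = 7
feature is 9 commits ahead of main
main is 7 commits ahead of feature

feature ahead: 9, main ahead: 7


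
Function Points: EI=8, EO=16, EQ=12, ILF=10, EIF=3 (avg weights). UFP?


UFP = EI*4 + EO*5 + EQ*4 + ILF*10 + EIF*7
UFP = 8*4 + 16*5 + 12*4 + 10*10 + 3*7
UFP = 32 + 80 + 48 + 100 + 21
UFP = 281

281


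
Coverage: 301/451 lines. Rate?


Coverage = covered / total * 100
Coverage = 301 / 451 * 100
Coverage = 66.74%

66.74%


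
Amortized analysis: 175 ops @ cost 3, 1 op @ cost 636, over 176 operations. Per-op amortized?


Formula: Amortized cost = Total cost / Operations
Total cost = (175 * 3) + (1 * 636)
Total cost = 525 + 636 = 1161
Amortized = 1161 / 176 = 6.5966

6.5966


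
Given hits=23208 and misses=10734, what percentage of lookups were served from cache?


Formula: hit rate = hits / (hits + misses) * 100
hit rate = 23208 / (23208 + 10734) * 100
hit rate = 23208 / 33942 * 100
hit rate = 68.38%

68.38%


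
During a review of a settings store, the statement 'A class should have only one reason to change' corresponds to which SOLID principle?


This describes the Single Responsibility Principle (SRP)

Single Responsibility Principle (SRP)


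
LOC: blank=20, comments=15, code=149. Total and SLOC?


Total LOC = blank + comment + code
Total LOC = 20 + 15 + 149 = 184
SLOC (source only) = code = 149

Total LOC: 184, SLOC: 149


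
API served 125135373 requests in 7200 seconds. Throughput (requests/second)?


Formula: throughput = requests / seconds
throughput = 125135373 / 7200
throughput = 17379.91 requests/second

17379.91 requests/second


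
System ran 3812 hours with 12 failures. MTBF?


Formula: MTBF = Total operating time / Number of failures
MTBF = 3812 / 12
MTBF = 317.67 hours

317.67 hours


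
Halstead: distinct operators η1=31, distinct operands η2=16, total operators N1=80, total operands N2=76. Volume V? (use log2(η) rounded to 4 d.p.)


Formula: V = N * log2(η), where N = N1 + N2 and η = η1 + η2
η = 31 + 16 = 47
N = 80 + 76 = 156
log2(47) ≈ 5.5546
V = 156 * 5.5546 = 866.52

866.52


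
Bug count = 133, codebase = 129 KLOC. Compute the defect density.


Defect density = defects / KLOC
Defect density = 133 / 129
Defect density = 1.031 defects/KLOC

1.031 defects/KLOC


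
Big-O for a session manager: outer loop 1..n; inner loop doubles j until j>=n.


Reasoning: linear outer times logarithmic inner
Complexity: O(n log n)

O(n log n)


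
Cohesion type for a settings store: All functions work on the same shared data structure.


Reasoning: Functions share data
Type: Communicational cohesion

Communicational cohesion


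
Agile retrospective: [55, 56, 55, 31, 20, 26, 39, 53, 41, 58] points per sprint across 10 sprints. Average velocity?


Formula: Avg velocity = Total points / Number of sprints
Points: [55, 56, 55, 31, 20, 26, 39, 53, 41, 58]
Sum = 55 + 56 + 55 + 31 + 20 + 26 + 39 + 53 + 41 + 58 = 434
Avg velocity = 434 / 10 = 43.4 points/sprint

43.4 points/sprint


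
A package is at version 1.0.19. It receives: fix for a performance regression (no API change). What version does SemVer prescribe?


Current: 1.0.19
Change category: 'fix for a performance regression (no API change)' → patch bump
SemVer rule: patch bump → increment PATCH (MAJOR and MINOR unchanged)
New: 1.0.20

1.0.20


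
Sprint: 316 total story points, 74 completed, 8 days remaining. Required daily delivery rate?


Formula: Required rate = Remaining points / Days left
Remaining = 316 - 74 = 242 points
Required rate = 242 / 8 = 30.25 points/day

30.25 points/day


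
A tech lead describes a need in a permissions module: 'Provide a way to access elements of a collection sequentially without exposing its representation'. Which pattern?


This matches the Iterator pattern

Iterator


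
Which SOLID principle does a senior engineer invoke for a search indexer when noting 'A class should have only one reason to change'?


This describes the Single Responsibility Principle (SRP)

Single Responsibility Principle (SRP)


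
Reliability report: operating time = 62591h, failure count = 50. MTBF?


Formula: MTBF = Total operating time / Number of failures
MTBF = 62591 / 50
MTBF = 1251.82 hours

1251.82 hours


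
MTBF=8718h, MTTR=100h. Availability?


Availability = MTBF / (MTBF + MTTR)
Availability = 8718 / (8718 + 100)
Availability = 8718 / 8818
Availability = 98.866%

98.866%


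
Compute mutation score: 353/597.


Mutation score = killed / total * 100
Mutation score = 353 / 597 * 100
Mutation score = 59.13%

59.13%


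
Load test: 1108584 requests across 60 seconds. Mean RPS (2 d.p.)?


Formula: throughput = requests / seconds
throughput = 1108584 / 60
throughput = 18476.4 requests/second

18476.4 requests/second


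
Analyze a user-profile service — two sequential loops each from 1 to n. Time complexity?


Reasoning: sequential dominates: O(n) + O(n) = O(n)
Complexity: O(n)

O(n)


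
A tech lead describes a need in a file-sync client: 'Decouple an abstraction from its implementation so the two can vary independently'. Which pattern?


This matches the Bridge pattern

Bridge


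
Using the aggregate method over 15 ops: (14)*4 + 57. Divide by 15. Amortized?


Formula: Amortized cost = Total cost / Operations
Total cost = (14 * 4) + (1 * 57)
Total cost = 56 + 57 = 113
Amortized = 113 / 15 = 7.5333

7.5333


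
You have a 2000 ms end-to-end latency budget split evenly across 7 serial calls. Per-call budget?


Formula: per_stage = total_budget / stages
per_stage = 2000 / 7
per_stage = 285.71 ms

285.71 ms


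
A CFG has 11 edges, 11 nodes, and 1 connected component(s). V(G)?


Formula: V(G) = E - N + 2P
V(G) = 11 - 11 + 2*1
V(G) = 0 + 2
V(G) = 2

2


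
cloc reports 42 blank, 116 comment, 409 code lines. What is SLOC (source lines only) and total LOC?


Total LOC = blank + comment + code
Total LOC = 42 + 116 + 409 = 567
SLOC (source only) = code = 409

Total LOC: 567, SLOC: 409


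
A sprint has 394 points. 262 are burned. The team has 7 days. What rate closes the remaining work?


Formula: Required rate = Remaining points / Days left
Remaining = 394 - 262 = 132 points
Required rate = 132 / 7 = 18.86 points/day

18.86 points/day


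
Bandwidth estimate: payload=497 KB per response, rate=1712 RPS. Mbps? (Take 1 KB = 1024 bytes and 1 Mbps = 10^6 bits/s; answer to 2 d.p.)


Formula: Mbps = payload_bytes * RPS * 8 / 1e6
Payload per request = 497 KB = 497 * 1024 = 508928 bytes
Total bytes/sec = 508928 * 1712 = 871284736
Total bits/sec = 871284736 * 8 = 6970277888
Mbps = 6970277888 / 1e6 = 6970.28

6970.28 Mbps


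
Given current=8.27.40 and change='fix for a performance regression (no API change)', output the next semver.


Current: 8.27.40
Change category: 'fix for a performance regression (no API change)' → patch bump
SemVer rule: patch bump → increment PATCH (MAJOR and MINOR unchanged)
New: 8.27.41

8.27.41


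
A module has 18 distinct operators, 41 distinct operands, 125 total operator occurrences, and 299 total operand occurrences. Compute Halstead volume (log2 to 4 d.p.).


Formula: V = N * log2(η), where N = N1 + N2 and η = η1 + η2
η = 18 + 41 = 59
N = 125 + 299 = 424
log2(59) ≈ 5.8826
V = 424 * 5.8826 = 2494.22

2494.22


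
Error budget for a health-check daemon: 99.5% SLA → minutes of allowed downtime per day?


Formula: allowed downtime = period * (100 - SLA) / 100
Period (day) = 1440 minutes
Unavailability fraction = (100 - 99.5) / 100
Allowed downtime = 1440 * (100 - 99.5) / 100
Allowed downtime = 7.2 minutes

7.2 minutes


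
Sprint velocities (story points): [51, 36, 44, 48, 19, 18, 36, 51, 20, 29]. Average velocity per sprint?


Formula: Avg velocity = Total points / Number of sprints
Points: [51, 36, 44, 48, 19, 18, 36, 51, 20, 29]
Sum = 51 + 36 + 44 + 48 + 19 + 18 + 36 + 51 + 20 + 29 = 352
Avg velocity = 352 / 10 = 35.2 points/sprint

35.2 points/sprint


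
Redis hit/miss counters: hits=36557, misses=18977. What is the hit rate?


Formula: hit rate = hits / (hits + misses) * 100
hit rate = 36557 / (36557 + 18977) * 100
hit rate = 36557 / 55534 * 100
hit rate = 65.83%

65.83%


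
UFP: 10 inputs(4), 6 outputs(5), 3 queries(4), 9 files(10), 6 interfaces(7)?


UFP = EI*4 + EO*5 + EQ*4 + ILF*10 + EIF*7
UFP = 10*4 + 6*5 + 3*4 + 9*10 + 6*7
UFP = 40 + 30 + 12 + 90 + 42
UFP = 214

214


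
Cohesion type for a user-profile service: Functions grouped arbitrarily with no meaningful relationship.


Reasoning: Worst: random grouping
Type: Coincidental cohesion

Coincidental cohesion


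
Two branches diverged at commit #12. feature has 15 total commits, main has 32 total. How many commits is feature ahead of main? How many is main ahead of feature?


Common ancestor: commit #12
feature commits after divergence: 15 - 12 = 3
main commits after divergence: 32 - 12 = 20
feature is 3 commits ahead of main
main is 20 commits ahead of feature

feature ahead: 3, main ahead: 20


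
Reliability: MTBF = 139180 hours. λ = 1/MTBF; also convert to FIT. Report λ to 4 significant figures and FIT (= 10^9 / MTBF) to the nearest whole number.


Formula: λ = 1 / MTBF; FIT = λ × 1e9 = 1e9 / MTBF
λ = 1 / 139180 ≈ 7.185e-06 failures/hour
FIT = 1e9 / 139180 ≈ 7185 failures per 1e9 hours (nearest whole number)

λ = 7.185e-06 /h, FIT = 7185


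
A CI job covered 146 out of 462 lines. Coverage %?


Coverage = covered / total * 100
Coverage = 146 / 462 * 100
Coverage = 31.6%

31.6%


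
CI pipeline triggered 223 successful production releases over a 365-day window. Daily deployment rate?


Formula: deployments per day = releases / days
= 223 / 365
= 0.611 deploys/day
(equivalently, 4.28 deploys/week)

0.611 deploys/day


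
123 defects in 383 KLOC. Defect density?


Defect density = defects / KLOC
Defect density = 123 / 383
Defect density = 0.321 defects/KLOC

0.321 defects/KLOC


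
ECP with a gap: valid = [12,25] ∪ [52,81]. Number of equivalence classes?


Valid ranges: [12,25] and [52,81]
Class 1: x < 12 — invalid
Class 2: 12 ≤ x ≤ 25 — valid
Class 3: 25 < x < 52 — invalid (gap between ranges)
Class 4: 52 ≤ x ≤ 81 — valid
Class 5: x > 81 — invalid
Total equivalence classes: 5

5 equivalence classes
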